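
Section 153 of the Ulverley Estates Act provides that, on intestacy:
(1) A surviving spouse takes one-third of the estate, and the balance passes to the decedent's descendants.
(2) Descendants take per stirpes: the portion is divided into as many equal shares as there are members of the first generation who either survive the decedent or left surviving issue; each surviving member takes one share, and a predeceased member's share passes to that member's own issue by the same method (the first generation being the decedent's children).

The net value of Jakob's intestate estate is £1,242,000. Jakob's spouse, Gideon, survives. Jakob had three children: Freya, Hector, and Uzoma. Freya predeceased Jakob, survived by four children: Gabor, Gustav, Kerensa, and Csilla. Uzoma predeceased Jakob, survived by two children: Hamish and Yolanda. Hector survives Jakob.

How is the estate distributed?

Gideon: £414,000; Gabor: £69,000; Gustav: £69,000; Kerensa: £69,000; Csilla: £69,000; Hector: £276,000; Hamish: £138,000; Yolanda: £138,000

Gideon takes one-third of £1,242,000 = £414,000. The remaining £828,000 passes to the descendants.
The descendants' portion (£828,000) is divided into 3 shares of £276,000: Hector takes £276,000; Freya's £276,000 share passes to Freya's issue; Uzoma's £276,000 share passes to Uzoma's issue.
Freya's share (£276,000) is divided into 4 shares of £69,000: Gabor, Gustav, Kerensa, and Csilla each take £69,000.
Uzoma's share (£276,000) is divided into 2 shares of £138,000: Hamish and Yolanda each take £138,000.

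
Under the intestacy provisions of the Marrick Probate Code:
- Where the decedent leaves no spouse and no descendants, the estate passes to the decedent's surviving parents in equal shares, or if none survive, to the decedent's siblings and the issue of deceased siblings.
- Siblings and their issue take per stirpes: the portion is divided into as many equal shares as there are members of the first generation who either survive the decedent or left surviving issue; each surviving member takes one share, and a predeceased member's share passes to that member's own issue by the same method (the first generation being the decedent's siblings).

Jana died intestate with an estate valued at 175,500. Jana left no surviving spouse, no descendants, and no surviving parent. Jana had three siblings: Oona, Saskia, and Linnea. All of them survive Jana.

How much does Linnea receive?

Linnea receives 58,500.

The entire 175,500 passes to the siblings and their issue.
That amount (175,500) is divided into 3 shares of 58,500: Oona, Saskia, and Linnea each take 58,500.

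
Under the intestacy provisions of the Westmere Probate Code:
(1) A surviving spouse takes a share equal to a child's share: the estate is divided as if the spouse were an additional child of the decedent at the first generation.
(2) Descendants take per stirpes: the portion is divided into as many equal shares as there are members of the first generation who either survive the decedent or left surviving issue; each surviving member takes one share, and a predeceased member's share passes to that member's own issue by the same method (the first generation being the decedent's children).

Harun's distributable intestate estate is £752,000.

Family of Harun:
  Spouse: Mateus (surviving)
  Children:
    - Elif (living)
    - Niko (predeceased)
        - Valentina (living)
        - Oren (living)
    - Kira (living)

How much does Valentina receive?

The spouse counts as an additional share at the children's level, so there are 4 primary shares of £188,000. Mateus takes one such share (£188,000).
The children's combined portion (£564,000) is divided into 3 shares of £188,000: Elif and Kira each take £188,000; Niko's £188,000 share passes to Niko's issue.
Niko's share (£188,000) is divided into 2 shares of £94,000: Valentina and Oren each take £94,000.

Valentina receives £94,000.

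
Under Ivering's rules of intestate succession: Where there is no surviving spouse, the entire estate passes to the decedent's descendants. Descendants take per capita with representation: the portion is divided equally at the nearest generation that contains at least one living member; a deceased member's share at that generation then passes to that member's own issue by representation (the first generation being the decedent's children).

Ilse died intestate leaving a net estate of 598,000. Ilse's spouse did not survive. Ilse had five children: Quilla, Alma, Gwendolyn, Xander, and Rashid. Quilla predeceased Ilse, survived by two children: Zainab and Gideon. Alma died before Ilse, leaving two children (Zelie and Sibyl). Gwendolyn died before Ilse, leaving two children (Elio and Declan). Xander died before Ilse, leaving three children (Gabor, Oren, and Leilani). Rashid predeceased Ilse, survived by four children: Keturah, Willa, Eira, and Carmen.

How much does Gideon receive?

Gideon receives 46,000.

The entire 598,000 passes to the descendants.
No child survives, so the initial division is made at the grandchildren's generation.
That amount (598,000) is divided into 13 shares of 46,000: Zainab, Gideon, Zelie, Sibyl, Elio, Declan, Gabor, Oren, Leilani, Keturah, Willa, Eira, and Carmen each take 46,000.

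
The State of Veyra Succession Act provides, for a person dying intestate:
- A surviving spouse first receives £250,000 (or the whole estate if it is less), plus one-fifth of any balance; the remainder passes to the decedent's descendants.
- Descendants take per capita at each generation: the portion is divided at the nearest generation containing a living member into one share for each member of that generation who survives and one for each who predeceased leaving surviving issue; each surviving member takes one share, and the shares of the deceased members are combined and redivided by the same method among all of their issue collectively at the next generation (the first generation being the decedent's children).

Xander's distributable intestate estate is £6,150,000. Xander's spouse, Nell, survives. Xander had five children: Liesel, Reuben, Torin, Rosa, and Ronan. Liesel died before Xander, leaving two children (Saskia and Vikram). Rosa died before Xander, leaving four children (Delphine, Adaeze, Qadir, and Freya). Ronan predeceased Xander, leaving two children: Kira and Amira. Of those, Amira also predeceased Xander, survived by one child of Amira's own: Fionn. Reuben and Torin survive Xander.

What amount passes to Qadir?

Nell first takes £250,000, leaving a balance of £5,900,000. Nell then takes one-fifth of the balance (£1,180,000), for a total of £1,430,000. The remaining £4,720,000 passes to the descendants.
The descendants' portion (£4,720,000) is divided at the children's generation into 5 shares of £944,000. Reuben and Torin each take £944,000. The 3 shares of the deceased (Liesel, Rosa, and Ronan) are combined into a pool of £2,832,000.
That pool (£2,832,000) is divided at the grandchildren's generation into 8 shares of £354,000. Saskia, Vikram, Delphine, Adaeze, Qadir, Freya, and Kira each take £354,000. The remaining share for the deceased Amira (£354,000) is carried to the next generation.
That pool (£354,000) passes entirely to Fionn, the sole taker at the great-grandchildren's generation.

Qadir receives £354,000.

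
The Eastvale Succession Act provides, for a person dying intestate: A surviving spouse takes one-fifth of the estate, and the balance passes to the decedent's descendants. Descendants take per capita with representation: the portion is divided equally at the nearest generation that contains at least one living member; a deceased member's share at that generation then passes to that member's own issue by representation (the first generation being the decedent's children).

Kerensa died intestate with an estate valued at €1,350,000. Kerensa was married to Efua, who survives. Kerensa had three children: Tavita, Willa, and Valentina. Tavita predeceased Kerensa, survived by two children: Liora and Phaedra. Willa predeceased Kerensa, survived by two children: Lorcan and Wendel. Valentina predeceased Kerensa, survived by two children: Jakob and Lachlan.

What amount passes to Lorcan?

Lorcan receives €180,000.

Efua takes one-fifth of €1,350,000 = €270,000. The remaining €1,080,000 passes to the descendants.
No child survives, so the initial division is made at the grandchildren's generation.
The descendants' portion (€1,080,000) is divided into 6 shares of €180,000: Liora, Phaedra, Lorcan, Wendel, Jakob, and Lachlan each take €180,000.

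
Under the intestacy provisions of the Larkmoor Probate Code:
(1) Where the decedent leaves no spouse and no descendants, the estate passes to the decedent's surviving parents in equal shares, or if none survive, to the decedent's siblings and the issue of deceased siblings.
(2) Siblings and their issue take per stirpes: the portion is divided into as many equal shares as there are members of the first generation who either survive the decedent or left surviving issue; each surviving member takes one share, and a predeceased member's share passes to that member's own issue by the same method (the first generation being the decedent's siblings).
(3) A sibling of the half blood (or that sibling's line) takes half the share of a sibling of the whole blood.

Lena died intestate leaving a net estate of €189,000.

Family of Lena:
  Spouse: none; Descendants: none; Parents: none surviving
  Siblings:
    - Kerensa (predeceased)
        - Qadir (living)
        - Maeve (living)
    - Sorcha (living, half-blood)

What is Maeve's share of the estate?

The entire €189,000 passes to the siblings and their issue.
Counting each half-blood sibling's line as half a unit, there are 3/2 units in €189,000, so one unit is €126,000. Whole-blood lines (Kerensa) take €126,000 each; half-blood lines (Sorcha) take €63,000 each.
Kerensa's share (€126,000) is divided into 2 shares of €63,000: Qadir and Maeve each take €63,000.

Maeve receives €63,000.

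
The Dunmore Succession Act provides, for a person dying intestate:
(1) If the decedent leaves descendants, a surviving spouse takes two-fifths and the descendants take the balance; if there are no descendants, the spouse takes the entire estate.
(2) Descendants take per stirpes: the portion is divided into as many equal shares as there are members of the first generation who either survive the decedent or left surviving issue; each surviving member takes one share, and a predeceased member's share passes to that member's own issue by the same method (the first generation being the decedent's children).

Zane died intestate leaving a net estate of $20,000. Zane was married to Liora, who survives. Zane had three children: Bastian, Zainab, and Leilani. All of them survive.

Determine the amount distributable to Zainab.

Liora takes two-fifths of $20,000 = $8,000. The remaining $12,000 passes to the descendants.
The descendants' portion ($12,000) is divided into 3 shares of $4,000: Bastian, Zainab, and Leilani each take $4,000.

Zainab receives $4,000.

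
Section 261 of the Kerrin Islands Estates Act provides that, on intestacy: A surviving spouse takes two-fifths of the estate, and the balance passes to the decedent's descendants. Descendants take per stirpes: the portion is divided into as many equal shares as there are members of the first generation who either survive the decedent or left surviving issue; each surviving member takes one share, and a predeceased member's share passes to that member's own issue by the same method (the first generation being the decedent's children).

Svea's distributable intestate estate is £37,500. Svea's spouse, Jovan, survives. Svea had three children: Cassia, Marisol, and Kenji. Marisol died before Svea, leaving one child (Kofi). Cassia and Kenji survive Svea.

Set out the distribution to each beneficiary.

Jovan takes two-fifths of £37,500 = £15,000. The remaining £22,500 passes to the descendants.
The descendants' portion (£22,500) is divided into 3 shares of £7,500: Cassia and Kenji each take £7,500; Marisol's £7,500 share passes to Marisol's issue.
Marisol's share (£7,500) passes entirely to Kofi.

Jovan: £15,000; Cassia: £7,500; Kofi: £7,500; Kenji: £7,500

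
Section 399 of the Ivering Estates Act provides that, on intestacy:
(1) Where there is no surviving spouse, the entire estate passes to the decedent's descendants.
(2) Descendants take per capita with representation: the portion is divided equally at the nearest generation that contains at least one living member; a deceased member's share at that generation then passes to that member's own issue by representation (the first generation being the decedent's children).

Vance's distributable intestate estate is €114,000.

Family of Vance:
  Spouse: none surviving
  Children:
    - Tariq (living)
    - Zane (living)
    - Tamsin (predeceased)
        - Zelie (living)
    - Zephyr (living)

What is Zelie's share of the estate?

Zelie receives €28,500.

The entire €114,000 passes to the descendants.
That amount (€114,000) is divided into 4 shares of €28,500: Tariq, Zane, and Zephyr each take €28,500; Tamsin's €28,500 share passes to Tamsin's issue.
Tamsin's share (€28,500) passes entirely to Zelie.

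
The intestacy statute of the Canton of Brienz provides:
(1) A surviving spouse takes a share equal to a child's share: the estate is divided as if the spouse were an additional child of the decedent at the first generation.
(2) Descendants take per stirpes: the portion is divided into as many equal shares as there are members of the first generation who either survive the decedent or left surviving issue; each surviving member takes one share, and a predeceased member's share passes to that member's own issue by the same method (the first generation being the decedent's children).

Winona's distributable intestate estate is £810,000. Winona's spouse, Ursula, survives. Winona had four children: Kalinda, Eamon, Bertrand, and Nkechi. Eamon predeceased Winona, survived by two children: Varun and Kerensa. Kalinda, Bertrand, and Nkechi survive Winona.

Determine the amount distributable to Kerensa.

Kerensa receives £81,000.

The spouse counts as an additional share at the children's level, so there are 5 primary shares of £162,000. Ursula takes one such share (£162,000).
The children's combined portion (£648,000) is divided into 4 shares of £162,000: Kalinda, Bertrand, and Nkechi each take £162,000; Eamon's £162,000 share passes to Eamon's issue.
Eamon's share (£162,000) is divided into 2 shares of £81,000: Varun and Kerensa each take £81,000.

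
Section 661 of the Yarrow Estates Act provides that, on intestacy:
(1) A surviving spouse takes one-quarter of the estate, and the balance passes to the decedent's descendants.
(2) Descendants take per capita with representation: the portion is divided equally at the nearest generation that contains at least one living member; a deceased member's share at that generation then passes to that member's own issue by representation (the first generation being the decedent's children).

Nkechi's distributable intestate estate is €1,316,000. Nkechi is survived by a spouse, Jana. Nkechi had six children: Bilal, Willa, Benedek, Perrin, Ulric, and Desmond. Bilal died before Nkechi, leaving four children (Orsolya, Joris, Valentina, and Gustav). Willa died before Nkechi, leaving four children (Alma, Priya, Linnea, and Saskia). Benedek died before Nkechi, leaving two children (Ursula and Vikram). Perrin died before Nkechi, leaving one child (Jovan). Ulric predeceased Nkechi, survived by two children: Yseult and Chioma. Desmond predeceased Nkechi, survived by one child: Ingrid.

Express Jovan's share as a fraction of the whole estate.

Jovan receives 3/56 of the estate.

Jana takes one-quarter of €1,316,000 = €329,000. The remaining €987,000 passes to the descendants.
No child survives, so the initial division is made at the grandchildren's generation.
The descendants' portion (€987,000) is divided into 14 shares of €70,500: Orsolya, Joris, Valentina, Gustav, Alma, Priya, Linnea, Saskia, Ursula, Vikram, Jovan, Yseult, Chioma, and Ingrid each take €70,500.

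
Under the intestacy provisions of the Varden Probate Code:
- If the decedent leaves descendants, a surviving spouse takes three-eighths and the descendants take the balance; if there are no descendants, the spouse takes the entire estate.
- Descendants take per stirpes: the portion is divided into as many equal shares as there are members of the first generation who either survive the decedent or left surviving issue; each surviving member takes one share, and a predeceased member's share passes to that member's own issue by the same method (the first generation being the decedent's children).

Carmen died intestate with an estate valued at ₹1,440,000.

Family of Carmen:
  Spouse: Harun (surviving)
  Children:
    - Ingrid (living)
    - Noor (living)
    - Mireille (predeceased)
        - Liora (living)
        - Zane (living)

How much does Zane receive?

Zane receives ₹150,000.

Harun takes three-eighths of ₹1,440,000 = ₹540,000. The remaining ₹900,000 passes to the descendants.
The descendants' portion (₹900,000) is divided into 3 shares of ₹300,000: Ingrid and Noor each take ₹300,000; Mireille's ₹300,000 share passes to Mireille's issue.
Mireille's share (₹300,000) is divided into 2 shares of ₹150,000: Liora and Zane each take ₹150,000.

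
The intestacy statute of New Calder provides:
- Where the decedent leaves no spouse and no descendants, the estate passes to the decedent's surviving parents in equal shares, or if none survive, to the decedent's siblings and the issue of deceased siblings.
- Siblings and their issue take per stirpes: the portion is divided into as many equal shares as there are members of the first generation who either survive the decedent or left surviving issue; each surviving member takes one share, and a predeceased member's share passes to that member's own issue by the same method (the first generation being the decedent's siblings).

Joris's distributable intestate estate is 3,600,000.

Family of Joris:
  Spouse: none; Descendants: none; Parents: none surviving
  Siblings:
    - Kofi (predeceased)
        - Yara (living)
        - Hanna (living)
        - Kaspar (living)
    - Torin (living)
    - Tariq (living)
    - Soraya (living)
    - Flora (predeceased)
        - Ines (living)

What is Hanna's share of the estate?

The entire 3,600,000 passes to the siblings and their issue.
That amount (3,600,000) is divided into 5 shares of 720,000: Torin, Tariq, and Soraya each take 720,000; Kofi's 720,000 share passes to Kofi's issue; Flora's 720,000 share passes to Flora's issue.
Kofi's share (720,000) is divided into 3 shares of 240,000: Yara, Hanna, and Kaspar each take 240,000.
Flora's share (720,000) passes entirely to Ines.

Hanna receives 240,000.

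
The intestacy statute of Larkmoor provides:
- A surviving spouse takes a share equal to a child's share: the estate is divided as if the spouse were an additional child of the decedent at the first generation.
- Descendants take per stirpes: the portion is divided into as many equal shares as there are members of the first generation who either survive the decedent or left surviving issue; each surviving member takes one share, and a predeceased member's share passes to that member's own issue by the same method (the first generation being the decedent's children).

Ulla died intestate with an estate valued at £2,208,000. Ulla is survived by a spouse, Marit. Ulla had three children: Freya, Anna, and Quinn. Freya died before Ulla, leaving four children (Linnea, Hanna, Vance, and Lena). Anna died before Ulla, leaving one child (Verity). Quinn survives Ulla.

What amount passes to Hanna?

Hanna receives £138,000.

The spouse counts as an additional share at the children's level, so there are 4 primary shares of £552,000. Marit takes one such share (£552,000).
The children's combined portion (£1,656,000) is divided into 3 shares of £552,000: Quinn takes £552,000; Freya's £552,000 share passes to Freya's issue; Anna's £552,000 share passes to Anna's issue.
Freya's share (£552,000) is divided into 4 shares of £138,000: Linnea, Hanna, Vance, and Lena each take £138,000.
Anna's share (£552,000) passes entirely to Verity.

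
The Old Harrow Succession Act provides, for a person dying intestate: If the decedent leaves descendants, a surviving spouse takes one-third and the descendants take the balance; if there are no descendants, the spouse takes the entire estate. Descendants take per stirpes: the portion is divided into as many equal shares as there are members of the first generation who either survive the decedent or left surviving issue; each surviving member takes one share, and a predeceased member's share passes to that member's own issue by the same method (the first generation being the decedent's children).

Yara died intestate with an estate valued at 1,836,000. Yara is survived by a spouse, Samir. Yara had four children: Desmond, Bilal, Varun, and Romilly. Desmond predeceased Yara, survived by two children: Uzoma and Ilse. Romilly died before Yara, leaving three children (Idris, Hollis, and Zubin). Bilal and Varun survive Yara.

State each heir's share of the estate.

Samir takes one-third of 1,836,000 = 612,000. The remaining 1,224,000 passes to the descendants.
The descendants' portion (1,224,000) is divided into 4 shares of 306,000: Bilal and Varun each take 306,000; Desmond's 306,000 share passes to Desmond's issue; Romilly's 306,000 share passes to Romilly's issue.
Desmond's share (306,000) is divided into 2 shares of 153,000: Uzoma and Ilse each take 153,000.
Romilly's share (306,000) is divided into 3 shares of 102,000: Idris, Hollis, and Zubin each take 102,000.

Samir: 612,000; Uzoma: 153,000; Ilse: 153,000; Bilal: 306,000; Varun: 306,000; Idris: 102,000; Hollis: 102,000; Zubin: 102,000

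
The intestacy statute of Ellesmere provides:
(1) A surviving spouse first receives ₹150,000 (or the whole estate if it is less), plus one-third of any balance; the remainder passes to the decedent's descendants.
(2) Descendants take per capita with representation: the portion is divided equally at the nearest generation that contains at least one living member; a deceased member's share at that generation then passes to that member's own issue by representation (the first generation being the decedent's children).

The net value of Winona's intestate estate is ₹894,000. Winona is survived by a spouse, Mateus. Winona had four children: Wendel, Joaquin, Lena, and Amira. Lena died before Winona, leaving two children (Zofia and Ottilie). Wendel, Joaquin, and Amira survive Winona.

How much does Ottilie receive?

Ottilie receives ₹62,000.

Mateus first takes ₹150,000, leaving a balance of ₹744,000. Mateus then takes one-third of the balance (₹248,000), for a total of ₹398,000. The remaining ₹496,000 passes to the descendants.
The descendants' portion (₹496,000) is divided into 4 shares of ₹124,000: Wendel, Joaquin, and Amira each take ₹124,000; Lena's ₹124,000 share passes to Lena's issue.
Lena's share (₹124,000) is divided into 2 shares of ₹62,000: Zofia and Ottilie each take ₹62,000.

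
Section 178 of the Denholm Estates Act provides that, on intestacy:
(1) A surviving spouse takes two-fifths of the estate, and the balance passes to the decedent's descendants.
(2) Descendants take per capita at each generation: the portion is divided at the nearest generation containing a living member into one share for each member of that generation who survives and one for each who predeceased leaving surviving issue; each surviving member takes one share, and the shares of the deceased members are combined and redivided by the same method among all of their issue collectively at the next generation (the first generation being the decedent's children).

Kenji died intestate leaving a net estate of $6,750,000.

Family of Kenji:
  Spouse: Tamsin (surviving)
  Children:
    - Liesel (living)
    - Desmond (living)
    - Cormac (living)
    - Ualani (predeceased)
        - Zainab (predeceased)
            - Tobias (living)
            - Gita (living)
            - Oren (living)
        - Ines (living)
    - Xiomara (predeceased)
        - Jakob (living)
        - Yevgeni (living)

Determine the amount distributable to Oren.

Tamsin takes two-fifths of $6,750,000 = $2,700,000. The remaining $4,050,000 passes to the descendants.
The descendants' portion ($4,050,000) is divided at the children's generation into 5 shares of $810,000. Liesel, Desmond, and Cormac each take $810,000. The 2 shares of the deceased (Ualani and Xiomara) are combined into a pool of $1,620,000.
That pool ($1,620,000) is divided at the grandchildren's generation into 4 shares of $405,000. Ines, Jakob, and Yevgeni each take $405,000. The remaining share for the deceased Zainab ($405,000) is carried to the next generation.
That pool ($405,000) is divided at the great-grandchildren's generation equally among Tobias, Gita, and Oren: $135,000 each.

Oren receives $135,000.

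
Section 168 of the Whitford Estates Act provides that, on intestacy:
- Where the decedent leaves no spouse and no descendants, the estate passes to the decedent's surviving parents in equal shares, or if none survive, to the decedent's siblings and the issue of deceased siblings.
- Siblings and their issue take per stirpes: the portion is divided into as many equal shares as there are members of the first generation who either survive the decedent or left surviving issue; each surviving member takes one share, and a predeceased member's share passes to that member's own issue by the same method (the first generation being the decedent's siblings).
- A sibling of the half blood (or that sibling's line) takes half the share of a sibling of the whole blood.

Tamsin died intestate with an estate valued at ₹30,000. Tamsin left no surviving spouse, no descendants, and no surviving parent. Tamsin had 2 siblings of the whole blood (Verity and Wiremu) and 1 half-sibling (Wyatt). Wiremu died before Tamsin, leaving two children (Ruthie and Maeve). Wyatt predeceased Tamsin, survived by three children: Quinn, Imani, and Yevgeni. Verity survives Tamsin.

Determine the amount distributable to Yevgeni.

The entire ₹30,000 passes to the siblings and their issue.
Counting each half-blood sibling's line as half a unit, there are 5/2 units in ₹30,000, so one unit is ₹12,000. Whole-blood lines (Verity and Wiremu) take ₹12,000 each; half-blood lines (Wyatt) take ₹6,000 each.
Wiremu's share (₹12,000) is divided into 2 shares of ₹6,000: Ruthie and Maeve each take ₹6,000.
Wyatt's share (₹6,000) is divided into 3 shares of ₹2,000: Quinn, Imani, and Yevgeni each take ₹2,000.

Yevgeni receives ₹2,000.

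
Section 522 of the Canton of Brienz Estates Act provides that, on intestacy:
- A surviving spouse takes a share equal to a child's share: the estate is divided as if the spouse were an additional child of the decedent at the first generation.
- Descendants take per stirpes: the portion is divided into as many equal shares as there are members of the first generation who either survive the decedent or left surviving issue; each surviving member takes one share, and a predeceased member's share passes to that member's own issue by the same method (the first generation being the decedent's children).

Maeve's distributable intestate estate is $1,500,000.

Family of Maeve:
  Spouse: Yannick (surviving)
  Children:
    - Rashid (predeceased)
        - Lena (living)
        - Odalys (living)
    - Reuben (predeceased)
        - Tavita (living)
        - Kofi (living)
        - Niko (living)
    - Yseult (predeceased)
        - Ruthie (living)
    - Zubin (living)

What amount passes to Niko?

Niko receives $100,000.

The spouse counts as an additional share at the children's level, so there are 5 primary shares of $300,000. Yannick takes one such share ($300,000).
The children's combined portion ($1,200,000) is divided into 4 shares of $300,000: Zubin takes $300,000; Rashid's $300,000 share passes to Rashid's issue; Reuben's $300,000 share passes to Reuben's issue; Yseult's $300,000 share passes to Yseult's issue.
Rashid's share ($300,000) is divided into 2 shares of $150,000: Lena and Odalys each take $150,000.
Reuben's share ($300,000) is divided into 3 shares of $100,000: Tavita, Kofi, and Niko each take $100,000.
Yseult's share ($300,000) passes entirely to Ruthie.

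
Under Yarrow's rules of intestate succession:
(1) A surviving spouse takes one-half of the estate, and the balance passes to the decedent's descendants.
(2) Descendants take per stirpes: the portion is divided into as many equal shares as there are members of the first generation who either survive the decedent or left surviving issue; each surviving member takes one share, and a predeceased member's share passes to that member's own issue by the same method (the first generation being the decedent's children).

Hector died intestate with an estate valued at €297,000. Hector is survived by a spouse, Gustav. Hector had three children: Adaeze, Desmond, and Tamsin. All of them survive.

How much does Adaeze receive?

Gustav takes one-half of €297,000 = €148,500. The remaining €148,500 passes to the descendants.
The descendants' portion (€148,500) is divided into 3 shares of €49,500: Adaeze, Desmond, and Tamsin each take €49,500.

Adaeze receives €49,500.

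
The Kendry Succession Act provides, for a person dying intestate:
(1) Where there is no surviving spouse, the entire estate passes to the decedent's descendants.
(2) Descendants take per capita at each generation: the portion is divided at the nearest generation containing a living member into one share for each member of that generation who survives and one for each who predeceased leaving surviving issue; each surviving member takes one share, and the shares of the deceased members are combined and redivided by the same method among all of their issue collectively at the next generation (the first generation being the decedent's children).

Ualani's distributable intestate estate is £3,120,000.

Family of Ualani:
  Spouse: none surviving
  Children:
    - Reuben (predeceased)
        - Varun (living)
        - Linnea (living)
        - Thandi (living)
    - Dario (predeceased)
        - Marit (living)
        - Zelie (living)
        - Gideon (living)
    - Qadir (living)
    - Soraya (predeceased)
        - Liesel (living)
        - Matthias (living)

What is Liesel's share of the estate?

Liesel receives £292,500.

The entire £3,120,000 passes to the descendants.
That amount (£3,120,000) is divided at the children's generation into 4 shares of £780,000. Qadir takes £780,000. The 3 shares of the deceased (Reuben, Dario, and Soraya) are combined into a pool of £2,340,000.
That pool (£2,340,000) is divided at the grandchildren's generation equally among Varun, Linnea, Thandi, Marit, Zelie, Gideon, Liesel, and Matthias: £292,500 each.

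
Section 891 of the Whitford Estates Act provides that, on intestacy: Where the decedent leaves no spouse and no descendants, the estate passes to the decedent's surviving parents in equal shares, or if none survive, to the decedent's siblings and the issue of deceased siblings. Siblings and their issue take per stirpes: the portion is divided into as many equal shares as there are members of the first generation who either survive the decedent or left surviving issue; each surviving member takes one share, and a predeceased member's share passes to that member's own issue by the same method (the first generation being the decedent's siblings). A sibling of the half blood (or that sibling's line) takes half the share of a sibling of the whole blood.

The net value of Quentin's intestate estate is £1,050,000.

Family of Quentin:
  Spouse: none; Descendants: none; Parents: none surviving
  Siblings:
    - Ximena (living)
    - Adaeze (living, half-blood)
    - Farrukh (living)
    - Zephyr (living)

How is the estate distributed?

Ximena: £300,000; Adaeze: £150,000; Farrukh: £300,000; Zephyr: £300,000

The entire £1,050,000 passes to the siblings and their issue.
Counting each half-blood sibling's line as half a unit, there are 7/2 units in £1,050,000, so one unit is £300,000. Whole-blood lines (Ximena, Farrukh, and Zephyr) take £300,000 each; half-blood lines (Adaeze) take £150,000 each.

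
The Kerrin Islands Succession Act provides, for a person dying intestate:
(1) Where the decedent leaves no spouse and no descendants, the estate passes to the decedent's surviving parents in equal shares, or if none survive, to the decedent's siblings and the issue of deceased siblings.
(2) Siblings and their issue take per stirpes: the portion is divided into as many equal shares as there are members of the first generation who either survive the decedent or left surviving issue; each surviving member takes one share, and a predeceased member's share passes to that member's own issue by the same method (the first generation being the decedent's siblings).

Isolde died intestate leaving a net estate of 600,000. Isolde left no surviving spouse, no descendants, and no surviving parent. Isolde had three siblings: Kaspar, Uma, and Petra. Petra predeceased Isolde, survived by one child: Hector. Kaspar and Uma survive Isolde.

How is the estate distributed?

The entire 600,000 passes to the siblings and their issue.
That amount (600,000) is divided into 3 shares of 200,000: Kaspar and Uma each take 200,000; Petra's 200,000 share passes to Petra's issue.
Petra's share (200,000) passes entirely to Hector.

Kaspar: 200,000; Uma: 200,000; Hector: 200,000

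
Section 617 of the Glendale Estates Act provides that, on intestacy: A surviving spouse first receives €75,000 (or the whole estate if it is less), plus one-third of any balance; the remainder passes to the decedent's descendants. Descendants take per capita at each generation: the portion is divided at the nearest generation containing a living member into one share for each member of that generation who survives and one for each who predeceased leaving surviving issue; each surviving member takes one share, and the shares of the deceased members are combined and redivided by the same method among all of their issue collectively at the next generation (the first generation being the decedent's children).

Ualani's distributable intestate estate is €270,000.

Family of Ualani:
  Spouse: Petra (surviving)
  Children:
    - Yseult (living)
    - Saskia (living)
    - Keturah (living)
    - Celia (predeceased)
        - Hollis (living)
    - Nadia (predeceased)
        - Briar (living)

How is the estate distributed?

Petra: €140,000; Yseult: €26,000; Saskia: €26,000; Keturah: €26,000; Hollis: €26,000; Briar: €26,000

Petra first takes €75,000, leaving a balance of €195,000. Petra then takes one-third of the balance (€65,000), for a total of €140,000. The remaining €130,000 passes to the descendants.
The descendants' portion (€130,000) is divided at the children's generation into 5 shares of €26,000. Yseult, Saskia, and Keturah each take €26,000. The 2 shares of the deceased (Celia and Nadia) are combined into a pool of €52,000.
That pool (€52,000) is divided at the grandchildren's generation equally among Hollis and Briar: €26,000 each.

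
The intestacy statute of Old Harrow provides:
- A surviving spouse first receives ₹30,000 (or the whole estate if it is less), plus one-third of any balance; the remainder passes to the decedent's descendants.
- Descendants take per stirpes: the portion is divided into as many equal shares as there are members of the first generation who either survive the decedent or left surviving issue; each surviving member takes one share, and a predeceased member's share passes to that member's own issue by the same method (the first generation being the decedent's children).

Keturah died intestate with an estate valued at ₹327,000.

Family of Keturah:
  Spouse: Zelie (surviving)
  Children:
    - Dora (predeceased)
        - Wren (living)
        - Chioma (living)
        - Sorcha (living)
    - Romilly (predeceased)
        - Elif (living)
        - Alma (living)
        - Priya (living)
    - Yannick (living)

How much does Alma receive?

Alma receives ₹22,000.

Zelie first takes ₹30,000, leaving a balance of ₹297,000. Zelie then takes one-third of the balance (₹99,000), for a total of ₹129,000. The remaining ₹198,000 passes to the descendants.
The descendants' portion (₹198,000) is divided into 3 shares of ₹66,000: Yannick takes ₹66,000; Dora's ₹66,000 share passes to Dora's issue; Romilly's ₹66,000 share passes to Romilly's issue.
Dora's share (₹66,000) is divided into 3 shares of ₹22,000: Wren, Chioma, and Sorcha each take ₹22,000.
Romilly's share (₹66,000) is divided into 3 shares of ₹22,000: Elif, Alma, and Priya each take ₹22,000.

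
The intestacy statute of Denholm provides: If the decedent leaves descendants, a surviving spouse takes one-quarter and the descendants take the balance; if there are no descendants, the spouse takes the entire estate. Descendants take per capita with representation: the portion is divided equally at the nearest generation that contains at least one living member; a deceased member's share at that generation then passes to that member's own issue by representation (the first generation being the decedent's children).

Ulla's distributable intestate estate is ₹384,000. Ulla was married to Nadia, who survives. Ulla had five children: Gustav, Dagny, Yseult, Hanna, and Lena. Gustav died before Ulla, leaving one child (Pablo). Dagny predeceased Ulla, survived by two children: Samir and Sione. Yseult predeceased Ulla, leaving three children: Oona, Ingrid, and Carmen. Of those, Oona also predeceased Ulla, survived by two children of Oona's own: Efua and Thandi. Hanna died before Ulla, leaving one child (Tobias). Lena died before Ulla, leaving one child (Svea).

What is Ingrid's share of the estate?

Nadia takes one-quarter of ₹384,000 = ₹96,000. The remaining ₹288,000 passes to the descendants.
No child survives, so the initial division is made at the grandchildren's generation.
The descendants' portion (₹288,000) is divided into 8 shares of ₹36,000: Pablo, Samir, Sione, Ingrid, Carmen, Tobias, and Svea each take ₹36,000; Oona's ₹36,000 share passes to Oona's issue.
Oona's share (₹36,000) is divided into 2 shares of ₹18,000: Efua and Thandi each take ₹18,000.

Ingrid receives ₹36,000.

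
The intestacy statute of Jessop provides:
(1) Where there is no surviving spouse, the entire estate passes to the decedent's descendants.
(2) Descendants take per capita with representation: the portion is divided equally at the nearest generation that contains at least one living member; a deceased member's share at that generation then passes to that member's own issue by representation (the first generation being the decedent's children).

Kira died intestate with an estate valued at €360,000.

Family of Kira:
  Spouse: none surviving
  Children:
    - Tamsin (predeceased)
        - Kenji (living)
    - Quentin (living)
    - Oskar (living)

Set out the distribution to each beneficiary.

Kenji: €120,000; Quentin: €120,000; Oskar: €120,000

The entire €360,000 passes to the descendants.
That amount (€360,000) is divided into 3 shares of €120,000: Quentin and Oskar each take €120,000; Tamsin's €120,000 share passes to Tamsin's issue.
Tamsin's share (€120,000) passes entirely to Kenji.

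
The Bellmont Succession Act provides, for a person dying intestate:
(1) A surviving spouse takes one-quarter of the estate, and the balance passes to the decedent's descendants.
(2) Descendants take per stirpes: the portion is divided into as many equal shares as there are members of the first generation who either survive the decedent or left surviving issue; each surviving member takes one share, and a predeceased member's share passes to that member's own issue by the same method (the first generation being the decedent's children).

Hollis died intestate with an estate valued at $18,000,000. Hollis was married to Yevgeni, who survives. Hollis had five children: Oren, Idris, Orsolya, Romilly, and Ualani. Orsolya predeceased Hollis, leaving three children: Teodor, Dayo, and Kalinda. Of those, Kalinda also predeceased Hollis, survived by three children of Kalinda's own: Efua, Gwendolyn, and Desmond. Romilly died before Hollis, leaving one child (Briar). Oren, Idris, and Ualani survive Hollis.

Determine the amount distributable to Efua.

Efua receives $300,000.

Yevgeni takes one-quarter of $18,000,000 = $4,500,000. The remaining $13,500,000 passes to the descendants.
The descendants' portion ($13,500,000) is divided into 5 shares of $2,700,000: Oren, Idris, and Ualani each take $2,700,000; Orsolya's $2,700,000 share passes to Orsolya's issue; Romilly's $2,700,000 share passes to Romilly's issue.
Orsolya's share ($2,700,000) is divided into 3 shares of $900,000: Teodor and Dayo each take $900,000; Kalinda's $900,000 share passes to Kalinda's issue.
Kalinda's share ($900,000) is divided into 3 shares of $300,000: Efua, Gwendolyn, and Desmond each take $300,000.
Romilly's share ($2,700,000) passes entirely to Briar.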